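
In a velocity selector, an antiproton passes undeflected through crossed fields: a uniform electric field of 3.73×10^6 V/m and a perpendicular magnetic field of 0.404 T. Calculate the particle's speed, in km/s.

For zero net force, qE = qvB, so v = E/B.
v = (3.73×10^6) / (0.404) = 9.23×10^6 m/s.

v ≈ 9230 km/s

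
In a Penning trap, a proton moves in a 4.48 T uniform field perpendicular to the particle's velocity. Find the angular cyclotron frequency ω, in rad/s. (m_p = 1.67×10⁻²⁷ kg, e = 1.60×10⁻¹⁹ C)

ω ≈ 4.29×10^8 rad/s

ω = qB/m = (1×1.60×10^-19)(4.48) / (1.67×10^-27) = 4.29×10^8 rad/s.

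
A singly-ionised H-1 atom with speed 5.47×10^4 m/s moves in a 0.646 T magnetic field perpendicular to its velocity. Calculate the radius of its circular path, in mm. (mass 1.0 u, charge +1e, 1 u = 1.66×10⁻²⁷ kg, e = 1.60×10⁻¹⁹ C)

The magnetic force provides the centripetal force: qvB = mv²/r, so r = mv/(qB).
r = (1.66×10^-27 kg)(5.47×10^4 m/s) / [(1×1.60×10^-19 C)(0.646 T)] = 8.79×10^-4 m.

r ≈ 0.879 mm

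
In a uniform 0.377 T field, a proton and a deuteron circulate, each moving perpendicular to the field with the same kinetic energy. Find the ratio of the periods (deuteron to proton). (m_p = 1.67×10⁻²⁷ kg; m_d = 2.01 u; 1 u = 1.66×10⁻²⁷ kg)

T = 2πm/(qB) is independent of speed, so T₂/T₁ = (m₂/q₂)/(m₁/q₁).
T_{deuteron}/T_{proton} = (3.34×10^-27/1e) / (1.67×10^-27/1e) = 2.00.

ratio ≈ 2.00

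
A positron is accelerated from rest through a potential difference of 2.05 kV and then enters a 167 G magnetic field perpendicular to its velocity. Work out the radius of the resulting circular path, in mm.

The kinetic energy gained is K = qV = (1×1.60×10^-19)(2050) = 3.28×10^-16 J.
v = √(2K/m) = 2.68×10^7 m/s.
r = mv/(qB) = (9.11×10^-31)(2.68×10^7) / [(1×1.60×10^-19)(0.0167)] = 9.15×10^-3 m.

r ≈ 9.15 mm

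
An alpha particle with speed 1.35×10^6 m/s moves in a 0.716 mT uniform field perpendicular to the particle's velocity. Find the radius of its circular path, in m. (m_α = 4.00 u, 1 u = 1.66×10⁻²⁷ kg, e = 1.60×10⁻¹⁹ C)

The magnetic force provides the centripetal force: qvB = mv²/r, so r = mv/(qB).
r = (6.64×10^-27 kg)(1.35×10^6 m/s) / [(2×1.60×10^-19 C)(7.16×10^-4 T)] = 39.1 m.

r ≈ 39.1 m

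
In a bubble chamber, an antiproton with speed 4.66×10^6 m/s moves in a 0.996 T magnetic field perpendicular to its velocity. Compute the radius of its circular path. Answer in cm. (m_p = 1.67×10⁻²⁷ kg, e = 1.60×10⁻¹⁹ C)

r ≈ 4.88 cm

The magnetic force provides the centripetal force: qvB = mv²/r, so r = mv/(qB).
r = (1.67×10^-27 kg)(4.66×10^6 m/s) / [(1×1.60×10^-19 C)(0.996 T)] = 0.0488 m.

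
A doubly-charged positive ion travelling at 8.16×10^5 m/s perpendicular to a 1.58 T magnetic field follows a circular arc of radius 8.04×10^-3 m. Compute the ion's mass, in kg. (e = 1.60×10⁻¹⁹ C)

qvB = mv²/r ⇒ m = qBr/v.
m = (2×1.60×10^-19)(1.58)(8.04×10^-3) / (8.16×10^5) = 4.98×10^-27 kg.

m ≈ 4.98×10^-27 kg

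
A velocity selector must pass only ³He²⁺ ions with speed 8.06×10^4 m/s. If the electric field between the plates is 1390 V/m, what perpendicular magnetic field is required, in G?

qE = qvB ⇒ B = E/v = (1390) / (8.06×10^4) = 0.0172 T.

B ≈ 172 G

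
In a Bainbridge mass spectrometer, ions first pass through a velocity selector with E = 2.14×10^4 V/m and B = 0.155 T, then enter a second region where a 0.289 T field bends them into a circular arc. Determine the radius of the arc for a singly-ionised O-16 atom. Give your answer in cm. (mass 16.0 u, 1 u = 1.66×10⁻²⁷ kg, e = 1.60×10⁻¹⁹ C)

The selector passes v = E/B = 2.14×10^4/0.155 = 1.38×10^5 m/s.
In the deflection region, r = mv/(qB₂) = (2.66×10^-26)(1.38×10^5) / [(1×1.60×10^-19)(0.289)] = 0.0793 m.

r ≈ 7.93 cm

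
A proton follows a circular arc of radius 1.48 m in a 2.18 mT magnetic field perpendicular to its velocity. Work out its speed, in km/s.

v ≈ 309 km/s

From qvB = mv²/r, v = qBr/m.
v = (1×1.60×10^-19)(2.18×10^-3)(1.48) / (1.67×10^-27) = 3.09×10^5 m/s.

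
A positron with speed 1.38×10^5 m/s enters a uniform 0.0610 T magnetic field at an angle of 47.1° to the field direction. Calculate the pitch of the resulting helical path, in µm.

The velocity component along B is v∥ = v cos47.1° = 9.39×10^4 m/s.
The cyclotron period T = 2πm/(qB) = 5.86×10^-10 s is set by m, q, B alone.
Pitch = v∥·T = (9.39×10^4)(5.86×10^-10) = 5.51×10^-5 m.

pitch ≈ 55.1 µm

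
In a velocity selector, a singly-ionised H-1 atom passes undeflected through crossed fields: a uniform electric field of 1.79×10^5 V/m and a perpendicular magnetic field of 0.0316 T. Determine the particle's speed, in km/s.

v ≈ 5660 km/s

For zero net force, qE = qvB, so v = E/B.
v = (1.79×10^5) / (0.0316) = 5.66×10^6 m/s.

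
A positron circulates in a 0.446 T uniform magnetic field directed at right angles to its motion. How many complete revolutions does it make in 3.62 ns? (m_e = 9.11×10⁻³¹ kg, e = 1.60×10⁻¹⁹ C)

N = 45

T = 2πm/(qB) = 2π(9.11×10^-31) / [(1×1.60×10^-19)(0.446)] = 8.0213×10^-11 s.
N = t/T = 3.62×10^-9 / 8.0213×10^-11 ≈ 45.13, so 45 complete revolutions.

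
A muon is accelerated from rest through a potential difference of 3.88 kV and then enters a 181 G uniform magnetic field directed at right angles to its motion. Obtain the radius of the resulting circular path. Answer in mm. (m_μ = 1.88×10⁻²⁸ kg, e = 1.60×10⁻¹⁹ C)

r ≈ 167 mm

The kinetic energy gained is K = qV = (1×1.60×10^-19)(3880) = 6.21×10^-16 J.
v = √(2K/m) = 2.57×10^6 m/s.
r = mv/(qB) = (1.88×10^-28)(2.57×10^6) / [(1×1.60×10^-19)(0.0181)] = 0.167 m.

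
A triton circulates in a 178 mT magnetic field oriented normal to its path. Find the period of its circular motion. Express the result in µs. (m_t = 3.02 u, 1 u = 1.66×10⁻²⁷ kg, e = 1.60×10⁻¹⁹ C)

T ≈ 1.11 µs

The cyclotron period is independent of speed: T = 2πm/(qB).
T = 2π(5.01×10^-27) / [(1×1.60×10^-19)(0.178)] = 1.11×10^-6 s.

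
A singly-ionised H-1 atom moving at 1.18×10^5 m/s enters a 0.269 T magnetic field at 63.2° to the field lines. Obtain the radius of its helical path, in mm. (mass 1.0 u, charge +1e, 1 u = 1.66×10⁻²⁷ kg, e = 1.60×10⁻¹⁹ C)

Only the perpendicular component v⊥ = v sin63.2° = 1.05×10^5 m/s is bent by the field.
r = m v⊥ /(qB) = (1.66×10^-27)(1.05×10^5) / [(1×1.60×10^-19)(0.269)] = 4.06×10^-3 m.

r ≈ 4.06 mm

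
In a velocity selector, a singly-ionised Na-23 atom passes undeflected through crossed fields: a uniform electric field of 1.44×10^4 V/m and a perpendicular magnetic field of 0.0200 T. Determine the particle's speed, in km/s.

v ≈ 720 km/s

For zero net force, qE = qvB, so v = E/B.
v = (1.44×10^4) / (0.0200) = 7.20×10^5 m/s.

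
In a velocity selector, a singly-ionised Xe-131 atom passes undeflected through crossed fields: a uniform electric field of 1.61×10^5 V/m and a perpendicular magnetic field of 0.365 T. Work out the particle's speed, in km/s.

v ≈ 441 km/s

For zero net force, qE = qvB, so v = E/B.
v = (1.61×10^5) / (0.365) = 4.41×10^5 m/s.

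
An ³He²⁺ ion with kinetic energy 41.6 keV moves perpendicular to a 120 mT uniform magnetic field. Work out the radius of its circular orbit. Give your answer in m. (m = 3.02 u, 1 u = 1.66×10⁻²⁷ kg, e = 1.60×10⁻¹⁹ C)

Convert the energy: K = 41.6 keV = 6.66×10^-15 J.
v = √(2K/m) = √(2·6.66×10^-15/5.01×10^-27) = 1.63×10^6 m/s.
r = mv/(qB) = (5.01×10^-27)(1.63×10^6) / [(2×1.60×10^-19)(0.120)] = 0.213 m.

r ≈ 0.213 m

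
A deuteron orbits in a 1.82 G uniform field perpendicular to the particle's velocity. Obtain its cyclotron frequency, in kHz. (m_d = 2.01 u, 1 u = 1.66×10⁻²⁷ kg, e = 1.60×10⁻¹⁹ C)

f ≈ 1.39 kHz

f = qB/(2πm) = (1×1.60×10^-19)(1.82×10^-4) / [2π(3.34×10^-27)] = 1390 Hz.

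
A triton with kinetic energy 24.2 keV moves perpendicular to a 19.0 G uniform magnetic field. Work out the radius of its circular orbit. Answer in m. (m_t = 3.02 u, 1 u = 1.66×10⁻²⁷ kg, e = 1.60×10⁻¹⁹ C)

r ≈ 20.5 m

Convert the energy: K = 24.2 keV = 3.87×10^-15 J.
v = √(2K/m) = √(2·3.87×10^-15/5.01×10^-27) = 1.24×10^6 m/s.
r = mv/(qB) = (5.01×10^-27)(1.24×10^6) / [(1×1.60×10^-19)(1.90×10^-3)] = 20.5 m.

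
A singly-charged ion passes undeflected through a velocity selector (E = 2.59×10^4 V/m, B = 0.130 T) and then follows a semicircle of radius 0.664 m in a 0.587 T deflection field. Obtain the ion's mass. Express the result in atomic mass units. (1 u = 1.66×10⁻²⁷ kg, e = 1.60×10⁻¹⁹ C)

m ≈ 189 u

v = E/B₁ = 1.99×10^5 m/s.
From r = mv/(qB₂), m = qB₂r/v = (1×1.60×10^-19)(0.587)(0.664) / (1.99×10^5) = 3.13×10^-25 kg.
In atomic mass units: m = 3.13×10^-25 / 1.66×10^-27 = 189 u.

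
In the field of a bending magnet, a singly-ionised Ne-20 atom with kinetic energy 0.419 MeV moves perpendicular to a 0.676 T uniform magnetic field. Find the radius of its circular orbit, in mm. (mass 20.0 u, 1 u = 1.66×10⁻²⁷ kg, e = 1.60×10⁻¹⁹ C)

Convert the energy: K = 0.419 MeV = 6.70×10^-14 J.
v = √(2K/m) = √(2·6.70×10^-14/3.32×10^-26) = 2.01×10^6 m/s.
r = mv/(qB) = (3.32×10^-26)(2.01×10^6) / [(1×1.60×10^-19)(0.676)] = 0.617 m.

r ≈ 617 mm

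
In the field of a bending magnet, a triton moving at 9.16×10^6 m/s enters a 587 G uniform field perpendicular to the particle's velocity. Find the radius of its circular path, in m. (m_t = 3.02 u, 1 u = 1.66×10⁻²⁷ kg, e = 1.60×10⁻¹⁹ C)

r ≈ 4.89 m

The magnetic force provides the centripetal force: qvB = mv²/r, so r = mv/(qB).
r = (5.01×10^-27 kg)(9.16×10^6 m/s) / [(1×1.60×10^-19 C)(0.0587 T)] = 4.89 m.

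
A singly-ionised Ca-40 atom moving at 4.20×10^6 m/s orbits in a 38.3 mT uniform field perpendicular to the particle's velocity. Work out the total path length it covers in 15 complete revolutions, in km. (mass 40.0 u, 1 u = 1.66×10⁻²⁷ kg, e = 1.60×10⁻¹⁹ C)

r = mv/(qB) = 45.5 m, so one revolution covers 2πr = 286 m.
In 15 revolutions: L = 15·2πr = 4290 m.

L ≈ 4.29 km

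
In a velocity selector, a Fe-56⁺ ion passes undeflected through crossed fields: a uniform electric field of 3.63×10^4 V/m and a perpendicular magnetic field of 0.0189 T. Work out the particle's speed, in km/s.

For zero net force, qE = qvB, so v = E/B.
v = (3.63×10^4) / (0.0189) = 1.92×10^6 m/s.

v ≈ 1920 km/s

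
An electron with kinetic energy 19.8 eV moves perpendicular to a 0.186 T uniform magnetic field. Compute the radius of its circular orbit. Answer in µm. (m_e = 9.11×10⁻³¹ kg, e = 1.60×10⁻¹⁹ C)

Convert the energy: K = 19.8 eV = 3.17×10^-18 J.
v = √(2K/m) = √(2·3.17×10^-18/9.11×10^-31) = 2.64×10^6 m/s.
r = mv/(qB) = (9.11×10^-31)(2.64×10^6) / [(1×1.60×10^-19)(0.186)] = 8.07×10^-5 m.

r ≈ 80.7 µm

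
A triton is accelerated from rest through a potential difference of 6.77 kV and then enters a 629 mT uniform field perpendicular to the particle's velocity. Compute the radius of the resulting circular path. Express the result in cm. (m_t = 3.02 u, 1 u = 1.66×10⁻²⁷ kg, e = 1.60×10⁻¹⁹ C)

r ≈ 3.27 cm

The kinetic energy gained is K = qV = (1×1.60×10^-19)(6770) = 1.08×10^-15 J.
v = √(2K/m) = 6.57×10^5 m/s.
r = mv/(qB) = (5.01×10^-27)(6.57×10^5) / [(1×1.60×10^-19)(0.629)] = 0.0327 m.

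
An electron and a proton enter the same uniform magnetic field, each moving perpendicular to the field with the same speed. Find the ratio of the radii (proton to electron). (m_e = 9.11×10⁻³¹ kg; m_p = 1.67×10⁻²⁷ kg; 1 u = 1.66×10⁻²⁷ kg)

ratio ≈ 1830

r = mv/(qB) ⇒ at equal v, r ∝ m/q.
r_{proton}/r_{electron} = 1830.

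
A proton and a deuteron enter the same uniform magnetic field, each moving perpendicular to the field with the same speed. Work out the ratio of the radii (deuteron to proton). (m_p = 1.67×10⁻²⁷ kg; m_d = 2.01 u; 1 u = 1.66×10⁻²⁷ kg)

ratio ≈ 2.00

r = mv/(qB) ⇒ at equal v, r ∝ m/q.
r_{deuteron}/r_{proton} = 2.00.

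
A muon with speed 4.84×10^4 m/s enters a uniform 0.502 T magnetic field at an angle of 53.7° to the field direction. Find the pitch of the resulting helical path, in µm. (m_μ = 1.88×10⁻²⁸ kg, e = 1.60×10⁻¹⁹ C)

The velocity component along B is v∥ = v cos53.7° = 2.87×10^4 m/s.
The cyclotron period T = 2πm/(qB) = 1.47×10^-8 s is set by m, q, B alone.
Pitch = v∥·T = (2.87×10^4)(1.47×10^-8) = 4.21×10^-4 m.

pitch ≈ 421 µm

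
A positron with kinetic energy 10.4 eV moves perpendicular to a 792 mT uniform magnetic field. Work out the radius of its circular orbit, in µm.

Convert the energy: K = 10.4 eV = 1.66×10^-18 J.
v = √(2K/m) = √(2·1.66×10^-18/9.11×10^-31) = 1.91×10^6 m/s.
r = mv/(qB) = (9.11×10^-31)(1.91×10^6) / [(1×1.60×10^-19)(0.792)] = 1.37×10^-5 m.

r ≈ 13.7 µm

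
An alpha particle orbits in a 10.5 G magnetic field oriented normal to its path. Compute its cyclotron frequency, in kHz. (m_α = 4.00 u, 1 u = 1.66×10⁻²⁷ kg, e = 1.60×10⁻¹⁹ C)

f = qB/(2πm) = (2×1.60×10^-19)(1.05×10^-3) / [2π(6.64×10^-27)] = 8050 Hz.

f ≈ 8.05 kHz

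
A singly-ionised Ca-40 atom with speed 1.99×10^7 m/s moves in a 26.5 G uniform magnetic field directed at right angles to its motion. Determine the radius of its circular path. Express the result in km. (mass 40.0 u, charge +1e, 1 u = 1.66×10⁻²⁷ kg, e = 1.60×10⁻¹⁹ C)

r ≈ 3.12 km

The magnetic force provides the centripetal force: qvB = mv²/r, so r = mv/(qB).
r = (6.64×10^-26 kg)(1.99×10^7 m/s) / [(1×1.60×10^-19 C)(2.65×10^-3 T)] = 3120 m.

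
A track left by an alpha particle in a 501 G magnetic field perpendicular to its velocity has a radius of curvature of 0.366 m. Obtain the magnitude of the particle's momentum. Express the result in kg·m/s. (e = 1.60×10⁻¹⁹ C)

Since qvB = mv²/r, the momentum p = mv = qBr.
p = (2×1.60×10^-19)(0.0501)(0.366) = 5.87×10^-21 kg·m/s.

p ≈ 5.87×10^-21 kg·m/s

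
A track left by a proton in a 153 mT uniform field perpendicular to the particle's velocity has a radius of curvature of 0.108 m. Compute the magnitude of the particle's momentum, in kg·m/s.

p ≈ 2.64×10^-21 kg·m/s

Since qvB = mv²/r, the momentum p = mv = qBr.
p = (1×1.60×10^-19)(0.153)(0.108) = 2.64×10^-21 kg·m/s.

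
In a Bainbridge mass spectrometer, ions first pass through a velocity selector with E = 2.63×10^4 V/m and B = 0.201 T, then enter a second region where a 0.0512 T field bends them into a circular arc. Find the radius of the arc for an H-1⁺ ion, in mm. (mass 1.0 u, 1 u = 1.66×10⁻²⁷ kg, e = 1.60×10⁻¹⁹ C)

r ≈ 26.5 mm

The selector passes v = E/B = 2.63×10^4/0.201 = 1.31×10^5 m/s.
In the deflection region, r = mv/(qB₂) = (1.66×10^-27)(1.31×10^5) / [(1×1.60×10^-19)(0.0512)] = 0.0265 m.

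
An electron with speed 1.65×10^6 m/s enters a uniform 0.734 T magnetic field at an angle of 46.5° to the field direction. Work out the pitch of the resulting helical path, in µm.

pitch ≈ 55.4 µm

The velocity component along B is v∥ = v cos46.5° = 1.14×10^6 m/s.
The cyclotron period T = 2πm/(qB) = 4.87×10^-11 s is set by m, q, B alone.
Pitch = v∥·T = (1.14×10^6)(4.87×10^-11) = 5.54×10^-5 m.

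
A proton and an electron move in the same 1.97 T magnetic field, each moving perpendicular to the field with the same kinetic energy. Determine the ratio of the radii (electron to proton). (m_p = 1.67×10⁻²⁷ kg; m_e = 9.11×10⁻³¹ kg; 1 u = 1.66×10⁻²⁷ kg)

r = √(2mK)/(qB) ⇒ at equal K, r ∝ √m/q.
r_{electron}/r_{proton} = 0.0234.

ratio ≈ 0.0234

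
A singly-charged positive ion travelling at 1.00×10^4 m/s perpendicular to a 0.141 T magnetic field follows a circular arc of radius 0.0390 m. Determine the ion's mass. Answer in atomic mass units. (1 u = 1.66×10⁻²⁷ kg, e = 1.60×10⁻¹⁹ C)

m ≈ 53.0 u

qvB = mv²/r ⇒ m = qBr/v.
m = (1×1.60×10^-19)(0.141)(0.0390) / (1.00×10^4) = 8.80×10^-26 kg = 53.0 u.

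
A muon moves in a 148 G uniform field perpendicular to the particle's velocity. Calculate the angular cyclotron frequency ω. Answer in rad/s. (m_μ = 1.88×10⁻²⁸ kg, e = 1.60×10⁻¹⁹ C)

ω ≈ 1.26×10^7 rad/s

ω = qB/m = (1×1.60×10^-19)(0.0148) / (1.88×10^-28) = 1.26×10^7 rad/s.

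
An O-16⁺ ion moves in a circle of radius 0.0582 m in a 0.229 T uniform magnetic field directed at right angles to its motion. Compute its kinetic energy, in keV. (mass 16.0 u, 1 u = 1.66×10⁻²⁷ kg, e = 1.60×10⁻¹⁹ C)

K ≈ 0.535 keV

v = qBr/m = (1×1.60×10^-19)(0.229)(0.0582) / (2.66×10^-26) = 8.03×10^4 m/s.
K = ½mv² = 0.5·(2.66×10^-26)·(8.03×10^4)² = 8.56×10^-17 J = 0.535 keV.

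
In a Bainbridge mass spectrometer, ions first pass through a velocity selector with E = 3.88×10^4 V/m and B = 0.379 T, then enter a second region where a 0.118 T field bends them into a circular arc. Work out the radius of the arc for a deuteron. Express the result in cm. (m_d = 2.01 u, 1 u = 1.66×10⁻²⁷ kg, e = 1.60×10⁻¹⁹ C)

The selector passes v = E/B = 3.88×10^4/0.379 = 1.02×10^5 m/s.
In the deflection region, r = mv/(qB₂) = (3.34×10^-27)(1.02×10^5) / [(1×1.60×10^-19)(0.118)] = 0.0181 m.

r ≈ 1.81 cm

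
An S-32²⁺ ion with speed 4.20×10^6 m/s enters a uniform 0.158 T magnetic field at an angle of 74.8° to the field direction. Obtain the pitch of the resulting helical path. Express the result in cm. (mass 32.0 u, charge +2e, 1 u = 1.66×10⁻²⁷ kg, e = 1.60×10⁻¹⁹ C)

The velocity component along B is v∥ = v cos74.8° = 1.10×10^6 m/s.
The cyclotron period T = 2πm/(qB) = 6.60×10^-6 s is set by m, q, B alone.
Pitch = v∥·T = (1.10×10^6)(6.60×10^-6) = 7.27 m.

pitch ≈ 727 cm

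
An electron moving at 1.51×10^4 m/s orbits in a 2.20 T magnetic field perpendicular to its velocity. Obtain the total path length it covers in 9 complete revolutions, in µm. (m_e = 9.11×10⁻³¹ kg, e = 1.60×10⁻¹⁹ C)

L ≈ 2.21 µm

r = mv/(qB) = 3.91×10^-8 m, so one revolution covers 2πr = 2.46×10^-7 m.
In 9 revolutions: L = 9·2πr = 2.21×10^-6 m.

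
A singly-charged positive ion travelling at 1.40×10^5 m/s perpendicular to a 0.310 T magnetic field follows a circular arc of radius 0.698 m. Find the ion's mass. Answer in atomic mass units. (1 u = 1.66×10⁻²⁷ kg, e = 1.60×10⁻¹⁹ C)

m ≈ 149 u

qvB = mv²/r ⇒ m = qBr/v.
m = (1×1.60×10^-19)(0.310)(0.698) / (1.40×10^5) = 2.47×10^-25 kg = 149 u.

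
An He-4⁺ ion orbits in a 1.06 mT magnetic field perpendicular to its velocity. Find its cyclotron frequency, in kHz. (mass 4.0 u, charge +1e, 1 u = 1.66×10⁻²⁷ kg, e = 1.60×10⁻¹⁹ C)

f = qB/(2πm) = (1×1.60×10^-19)(1.06×10^-3) / [2π(6.64×10^-27)] = 4070 Hz.

f ≈ 4.07 kHz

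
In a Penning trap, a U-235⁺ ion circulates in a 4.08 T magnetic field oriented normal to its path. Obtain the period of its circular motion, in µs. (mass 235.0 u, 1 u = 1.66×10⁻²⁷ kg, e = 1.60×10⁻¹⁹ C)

T ≈ 3.75 µs

The cyclotron period is independent of speed: T = 2πm/(qB).
T = 2π(3.90×10^-25) / [(1×1.60×10^-19)(4.08)] = 3.75×10^-6 s.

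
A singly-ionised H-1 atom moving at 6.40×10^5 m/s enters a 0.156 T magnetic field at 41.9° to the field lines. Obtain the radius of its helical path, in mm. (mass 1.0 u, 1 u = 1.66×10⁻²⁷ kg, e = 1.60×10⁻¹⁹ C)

r ≈ 28.4 mm

Only the perpendicular component v⊥ = v sin41.9° = 4.27×10^5 m/s is bent by the field.
r = m v⊥ /(qB) = (1.66×10^-27)(4.27×10^5) / [(1×1.60×10^-19)(0.156)] = 0.0284 m.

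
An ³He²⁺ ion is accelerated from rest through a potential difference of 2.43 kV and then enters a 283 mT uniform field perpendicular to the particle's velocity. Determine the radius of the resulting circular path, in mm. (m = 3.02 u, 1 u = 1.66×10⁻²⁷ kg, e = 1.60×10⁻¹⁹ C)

The kinetic energy gained is K = qV = (2×1.60×10^-19)(2430) = 7.78×10^-16 J.
v = √(2K/m) = 5.57×10^5 m/s.
r = mv/(qB) = (5.01×10^-27)(5.57×10^5) / [(2×1.60×10^-19)(0.283)] = 0.0308 m.

r ≈ 30.8 mm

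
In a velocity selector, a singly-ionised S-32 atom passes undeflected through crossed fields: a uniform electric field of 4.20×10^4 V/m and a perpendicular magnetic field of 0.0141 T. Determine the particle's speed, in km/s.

For zero net force, qE = qvB, so v = E/B.
v = (4.20×10^4) / (0.0141) = 2.98×10^6 m/s.

v ≈ 2980 km/s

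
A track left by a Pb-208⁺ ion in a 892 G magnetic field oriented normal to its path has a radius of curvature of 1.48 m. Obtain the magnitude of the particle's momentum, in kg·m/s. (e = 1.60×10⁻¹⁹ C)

Since qvB = mv²/r, the momentum p = mv = qBr.
p = (1×1.60×10^-19)(0.0892)(1.48) = 2.11×10^-20 kg·m/s.

p ≈ 2.11×10^-20 kg·m/s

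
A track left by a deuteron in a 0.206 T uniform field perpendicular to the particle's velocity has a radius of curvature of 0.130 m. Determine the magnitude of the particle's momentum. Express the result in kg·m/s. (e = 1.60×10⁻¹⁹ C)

Since qvB = mv²/r, the momentum p = mv = qBr.
p = (1×1.60×10^-19)(0.206)(0.130) = 4.28×10^-21 kg·m/s.

p ≈ 4.28×10^-21 kg·m/s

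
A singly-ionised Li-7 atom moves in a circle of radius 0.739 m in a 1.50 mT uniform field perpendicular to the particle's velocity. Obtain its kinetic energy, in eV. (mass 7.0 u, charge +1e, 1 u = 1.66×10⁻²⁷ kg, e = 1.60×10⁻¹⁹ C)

K ≈ 8.46 eV

v = qBr/m = (1×1.60×10^-19)(1.50×10^-3)(0.739) / (1.16×10^-26) = 1.53×10^4 m/s.
K = ½mv² = 0.5·(1.16×10^-26)·(1.53×10^4)² = 1.35×10^-18 J = 8.46 eV.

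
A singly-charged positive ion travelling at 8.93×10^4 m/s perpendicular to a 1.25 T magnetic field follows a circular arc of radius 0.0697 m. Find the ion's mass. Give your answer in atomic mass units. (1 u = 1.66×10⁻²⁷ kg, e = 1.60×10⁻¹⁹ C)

m ≈ 94.0 u

qvB = mv²/r ⇒ m = qBr/v.
m = (1×1.60×10^-19)(1.25)(0.0697) / (8.93×10^4) = 1.56×10^-25 kg = 94.0 u.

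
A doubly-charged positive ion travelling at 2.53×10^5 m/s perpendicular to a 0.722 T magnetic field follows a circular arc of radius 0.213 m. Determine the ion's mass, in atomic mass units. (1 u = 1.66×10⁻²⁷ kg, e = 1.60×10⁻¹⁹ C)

qvB = mv²/r ⇒ m = qBr/v.
m = (2×1.60×10^-19)(0.722)(0.213) / (2.53×10^5) = 1.95×10^-25 kg = 117 u.

m ≈ 117 u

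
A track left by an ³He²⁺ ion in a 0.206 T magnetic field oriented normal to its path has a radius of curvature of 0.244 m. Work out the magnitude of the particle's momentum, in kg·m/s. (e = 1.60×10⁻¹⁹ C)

p ≈ 1.61×10^-20 kg·m/s

Since qvB = mv²/r, the momentum p = mv = qBr.
p = (2×1.60×10^-19)(0.206)(0.244) = 1.61×10^-20 kg·m/s.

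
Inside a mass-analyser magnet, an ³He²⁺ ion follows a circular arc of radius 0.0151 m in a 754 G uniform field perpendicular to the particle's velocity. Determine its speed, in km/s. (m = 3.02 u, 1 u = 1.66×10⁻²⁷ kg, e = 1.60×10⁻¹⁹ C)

v ≈ 72.7 km/s

From qvB = mv²/r, v = qBr/m.
v = (2×1.60×10^-19)(0.0754)(0.0151) / (5.01×10^-27) = 7.27×10^4 m/s.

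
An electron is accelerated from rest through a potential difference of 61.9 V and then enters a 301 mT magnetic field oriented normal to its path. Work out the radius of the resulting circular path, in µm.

r ≈ 88.2 µm

The kinetic energy gained is K = qV = (1×1.60×10^-19)(61.9) = 9.90×10^-18 J.
v = √(2K/m) = 4.66×10^6 m/s.
r = mv/(qB) = (9.11×10^-31)(4.66×10^6) / [(1×1.60×10^-19)(0.301)] = 8.82×10^-5 m.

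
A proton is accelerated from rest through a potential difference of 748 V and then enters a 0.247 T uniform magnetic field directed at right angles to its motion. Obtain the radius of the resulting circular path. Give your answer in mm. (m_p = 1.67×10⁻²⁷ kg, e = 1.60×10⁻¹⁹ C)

The kinetic energy gained is K = qV = (1×1.60×10^-19)(748) = 1.20×10^-16 J.
v = √(2K/m) = 3.79×10^5 m/s.
r = mv/(qB) = (1.67×10^-27)(3.79×10^5) / [(1×1.60×10^-19)(0.247)] = 0.0160 m.

r ≈ 16.0 mm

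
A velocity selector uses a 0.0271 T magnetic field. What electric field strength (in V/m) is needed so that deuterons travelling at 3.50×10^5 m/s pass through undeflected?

E ≈ 9480 V/m

qE = qvB ⇒ E = vB = (3.50×10^5)(0.0271) = 9480 V/m.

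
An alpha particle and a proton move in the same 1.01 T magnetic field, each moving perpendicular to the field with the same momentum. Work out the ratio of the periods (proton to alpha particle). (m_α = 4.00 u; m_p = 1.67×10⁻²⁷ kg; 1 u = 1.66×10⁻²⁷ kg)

T = 2πm/(qB) is independent of speed, so T₂/T₁ = (m₂/q₂)/(m₁/q₁).
T_{proton}/T_{alpha particle} = (1.67×10^-27/1e) / (6.64×10^-27/2e) = 0.503.

ratio ≈ 0.503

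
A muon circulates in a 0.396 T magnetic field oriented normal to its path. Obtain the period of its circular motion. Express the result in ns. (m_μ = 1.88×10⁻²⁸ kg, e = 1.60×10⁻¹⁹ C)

The cyclotron period is independent of speed: T = 2πm/(qB).
T = 2π(1.88×10^-28) / [(1×1.60×10^-19)(0.396)] = 1.86×10^-8 s.

T ≈ 18.6 ns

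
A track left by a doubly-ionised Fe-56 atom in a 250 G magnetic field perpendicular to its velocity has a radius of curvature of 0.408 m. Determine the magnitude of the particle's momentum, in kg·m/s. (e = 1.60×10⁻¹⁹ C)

Since qvB = mv²/r, the momentum p = mv = qBr.
p = (2×1.60×10^-19)(0.0250)(0.408) = 3.26×10^-21 kg·m/s.

p ≈ 3.26×10^-21 kg·m/s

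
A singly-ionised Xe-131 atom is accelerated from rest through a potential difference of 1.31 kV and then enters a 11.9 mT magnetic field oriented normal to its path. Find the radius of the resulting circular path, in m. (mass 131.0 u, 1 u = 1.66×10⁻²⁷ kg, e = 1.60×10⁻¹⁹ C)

The kinetic energy gained is K = qV = (1×1.60×10^-19)(1310) = 2.10×10^-16 J.
v = √(2K/m) = 4.39×10^4 m/s.
r = mv/(qB) = (2.17×10^-25)(4.39×10^4) / [(1×1.60×10^-19)(0.0119)] = 5.01 m.

r ≈ 5.01 m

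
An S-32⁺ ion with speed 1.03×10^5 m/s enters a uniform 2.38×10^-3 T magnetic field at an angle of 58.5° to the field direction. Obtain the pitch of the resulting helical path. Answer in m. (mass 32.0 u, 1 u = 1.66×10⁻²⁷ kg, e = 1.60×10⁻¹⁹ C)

The velocity component along B is v∥ = v cos58.5° = 5.38×10^4 m/s.
The cyclotron period T = 2πm/(qB) = 8.76×10^-4 s is set by m, q, B alone.
Pitch = v∥·T = (5.38×10^4)(8.76×10^-4) = 47.2 m.

pitch ≈ 47.2 m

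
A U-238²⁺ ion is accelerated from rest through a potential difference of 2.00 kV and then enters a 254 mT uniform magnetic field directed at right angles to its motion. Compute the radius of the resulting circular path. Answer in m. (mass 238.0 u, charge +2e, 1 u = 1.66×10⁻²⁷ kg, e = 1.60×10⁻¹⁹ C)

The kinetic energy gained is K = qV = (2×1.60×10^-19)(2000) = 6.40×10^-16 J.
v = √(2K/m) = 5.69×10^4 m/s.
r = mv/(qB) = (3.95×10^-25)(5.69×10^4) / [(2×1.60×10^-19)(0.254)] = 0.277 m.

r ≈ 0.277 m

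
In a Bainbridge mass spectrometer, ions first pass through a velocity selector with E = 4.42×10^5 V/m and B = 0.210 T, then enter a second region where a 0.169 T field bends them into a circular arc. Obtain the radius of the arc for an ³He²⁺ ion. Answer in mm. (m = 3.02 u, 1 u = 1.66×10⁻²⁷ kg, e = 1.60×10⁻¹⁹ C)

The selector passes v = E/B = 4.42×10^5/0.210 = 2.10×10^6 m/s.
In the deflection region, r = mv/(qB₂) = (5.01×10^-27)(2.10×10^6) / [(2×1.60×10^-19)(0.169)] = 0.195 m.

r ≈ 195 mm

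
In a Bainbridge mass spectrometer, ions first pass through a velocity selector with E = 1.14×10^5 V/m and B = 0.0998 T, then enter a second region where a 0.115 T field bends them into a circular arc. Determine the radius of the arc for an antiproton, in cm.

r ≈ 10.4 cm

The selector passes v = E/B = 1.14×10^5/0.0998 = 1.14×10^6 m/s.
In the deflection region, r = mv/(qB₂) = (1.67×10^-27)(1.14×10^6) / [(1×1.60×10^-19)(0.115)] = 0.104 m.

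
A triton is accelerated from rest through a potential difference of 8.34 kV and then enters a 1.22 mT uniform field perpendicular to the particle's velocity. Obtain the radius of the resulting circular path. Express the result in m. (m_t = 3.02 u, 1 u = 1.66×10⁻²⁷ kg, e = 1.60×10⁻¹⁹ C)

The kinetic energy gained is K = qV = (1×1.60×10^-19)(8340) = 1.33×10^-15 J.
v = √(2K/m) = 7.30×10^5 m/s.
r = mv/(qB) = (5.01×10^-27)(7.30×10^5) / [(1×1.60×10^-19)(1.22×10^-3)] = 18.7 m.

r ≈ 18.7 m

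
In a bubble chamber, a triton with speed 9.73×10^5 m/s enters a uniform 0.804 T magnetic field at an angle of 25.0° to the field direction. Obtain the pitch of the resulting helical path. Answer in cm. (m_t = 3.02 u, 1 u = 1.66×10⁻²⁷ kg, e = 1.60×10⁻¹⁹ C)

The velocity component along B is v∥ = v cos25.0° = 8.82×10^5 m/s.
The cyclotron period T = 2πm/(qB) = 2.45×10^-7 s is set by m, q, B alone.
Pitch = v∥·T = (8.82×10^5)(2.45×10^-7) = 0.216 m.

pitch ≈ 21.6 cm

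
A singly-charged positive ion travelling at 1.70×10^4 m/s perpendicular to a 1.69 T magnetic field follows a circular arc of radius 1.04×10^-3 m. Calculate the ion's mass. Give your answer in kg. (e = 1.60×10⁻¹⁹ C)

m ≈ 1.65×10^-26 kg

qvB = mv²/r ⇒ m = qBr/v.
m = (1×1.60×10^-19)(1.69)(1.04×10^-3) / (1.70×10^4) = 1.65×10^-26 kg.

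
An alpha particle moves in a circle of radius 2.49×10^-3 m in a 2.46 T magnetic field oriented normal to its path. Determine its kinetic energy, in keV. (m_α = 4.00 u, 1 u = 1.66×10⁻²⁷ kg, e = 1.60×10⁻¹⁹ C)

K ≈ 1.81 keV

v = qBr/m = (2×1.60×10^-19)(2.46)(2.49×10^-3) / (6.64×10^-27) = 2.95×10^5 m/s.
K = ½mv² = 0.5·(6.64×10^-27)·(2.95×10^5)² = 2.89×10^-16 J = 1.81 keV.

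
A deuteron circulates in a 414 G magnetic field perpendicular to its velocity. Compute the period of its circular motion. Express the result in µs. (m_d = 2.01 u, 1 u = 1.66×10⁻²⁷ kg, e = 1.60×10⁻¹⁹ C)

The cyclotron period is independent of speed: T = 2πm/(qB).
T = 2π(3.34×10^-27) / [(1×1.60×10^-19)(0.0414)] = 3.16×10^-6 s.

T ≈ 3.16 µs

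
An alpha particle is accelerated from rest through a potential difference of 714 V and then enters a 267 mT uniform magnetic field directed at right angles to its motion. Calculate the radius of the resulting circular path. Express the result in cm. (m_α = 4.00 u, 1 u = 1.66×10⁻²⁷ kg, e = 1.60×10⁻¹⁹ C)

The kinetic energy gained is K = qV = (2×1.60×10^-19)(714) = 2.28×10^-16 J.
v = √(2K/m) = 2.62×10^5 m/s.
r = mv/(qB) = (6.64×10^-27)(2.62×10^5) / [(2×1.60×10^-19)(0.267)] = 0.0204 m.

r ≈ 2.04 cm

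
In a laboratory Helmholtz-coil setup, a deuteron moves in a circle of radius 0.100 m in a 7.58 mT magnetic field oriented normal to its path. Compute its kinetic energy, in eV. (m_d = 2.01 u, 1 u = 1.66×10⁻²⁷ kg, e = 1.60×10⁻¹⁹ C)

v = qBr/m = (1×1.60×10^-19)(7.58×10^-3)(0.100) / (3.34×10^-27) = 3.63×10^4 m/s.
K = ½mv² = 0.5·(3.34×10^-27)·(3.63×10^4)² = 2.20×10^-18 J = 13.8 eV.

K ≈ 13.8 eV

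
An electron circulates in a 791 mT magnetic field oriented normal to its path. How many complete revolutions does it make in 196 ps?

N = 4

T = 2πm/(qB) = 2π(9.11×10^-31) / [(1×1.60×10^-19)(0.791)] = 4.5227×10^-11 s.
N = t/T = 1.96×10^-10 / 4.5227×10^-11 ≈ 4.33, so 4 complete revolutions.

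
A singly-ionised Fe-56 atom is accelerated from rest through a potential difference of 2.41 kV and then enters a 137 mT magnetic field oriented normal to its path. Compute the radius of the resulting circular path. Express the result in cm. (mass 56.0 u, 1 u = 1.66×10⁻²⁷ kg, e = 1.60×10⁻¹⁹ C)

r ≈ 38.6 cm

The kinetic energy gained is K = qV = (1×1.60×10^-19)(2410) = 3.86×10^-16 J.
v = √(2K/m) = 9.11×10^4 m/s.
r = mv/(qB) = (9.30×10^-26)(9.11×10^4) / [(1×1.60×10^-19)(0.137)] = 0.386 m.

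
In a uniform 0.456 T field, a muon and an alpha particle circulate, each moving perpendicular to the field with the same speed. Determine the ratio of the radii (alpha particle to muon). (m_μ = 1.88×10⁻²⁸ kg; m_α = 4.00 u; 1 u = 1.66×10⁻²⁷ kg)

r = mv/(qB) ⇒ at equal v, r ∝ m/q.
r_{alpha particle}/r_{muon} = 17.7.

ratio ≈ 17.7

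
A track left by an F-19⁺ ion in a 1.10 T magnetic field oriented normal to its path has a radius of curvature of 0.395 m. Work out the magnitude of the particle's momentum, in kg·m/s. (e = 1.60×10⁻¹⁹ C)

Since qvB = mv²/r, the momentum p = mv = qBr.
p = (1×1.60×10^-19)(1.10)(0.395) = 6.95×10^-20 kg·m/s.

p ≈ 6.95×10^-20 kg·m/s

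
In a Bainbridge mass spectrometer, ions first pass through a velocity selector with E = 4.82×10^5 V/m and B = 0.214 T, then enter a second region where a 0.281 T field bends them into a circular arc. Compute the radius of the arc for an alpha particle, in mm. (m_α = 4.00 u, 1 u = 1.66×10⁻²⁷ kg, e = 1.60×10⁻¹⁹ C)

The selector passes v = E/B = 4.82×10^5/0.214 = 2.25×10^6 m/s.
In the deflection region, r = mv/(qB₂) = (6.64×10^-27)(2.25×10^6) / [(2×1.60×10^-19)(0.281)] = 0.166 m.

r ≈ 166 mm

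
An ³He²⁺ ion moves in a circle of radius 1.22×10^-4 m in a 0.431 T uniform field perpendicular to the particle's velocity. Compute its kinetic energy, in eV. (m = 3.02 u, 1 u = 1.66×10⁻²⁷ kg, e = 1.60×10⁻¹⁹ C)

K ≈ 0.176 eV

v = qBr/m = (2×1.60×10^-19)(0.431)(1.22×10^-4) / (5.01×10^-27) = 3360 m/s.
K = ½mv² = 0.5·(5.01×10^-27)·(3360)² = 2.82×10^-20 J = 0.176 eV.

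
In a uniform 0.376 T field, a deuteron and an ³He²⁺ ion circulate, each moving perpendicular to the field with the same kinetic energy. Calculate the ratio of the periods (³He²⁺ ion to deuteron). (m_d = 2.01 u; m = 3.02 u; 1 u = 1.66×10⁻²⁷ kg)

T = 2πm/(qB) is independent of speed, so T₂/T₁ = (m₂/q₂)/(m₁/q₁).
T_{³He²⁺ ion}/T_{deuteron} = (5.01×10^-27/2e) / (3.34×10^-27/1e) = 0.751.

ratio ≈ 0.751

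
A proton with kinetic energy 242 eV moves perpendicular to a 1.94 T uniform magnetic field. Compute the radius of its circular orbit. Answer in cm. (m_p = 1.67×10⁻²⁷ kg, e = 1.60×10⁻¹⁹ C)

Convert the energy: K = 242 eV = 3.87×10^-17 J.
v = √(2K/m) = √(2·3.87×10^-17/1.67×10^-27) = 2.15×10^5 m/s.
r = mv/(qB) = (1.67×10^-27)(2.15×10^5) / [(1×1.60×10^-19)(1.94)] = 1.16×10^-3 m.

r ≈ 0.116 cm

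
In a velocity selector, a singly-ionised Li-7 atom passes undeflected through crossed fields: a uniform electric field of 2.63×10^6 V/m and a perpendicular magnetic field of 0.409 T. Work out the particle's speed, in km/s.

For zero net force, qE = qvB, so v = E/B.
v = (2.63×10^6) / (0.409) = 6.43×10^6 m/s.

v ≈ 6430 km/s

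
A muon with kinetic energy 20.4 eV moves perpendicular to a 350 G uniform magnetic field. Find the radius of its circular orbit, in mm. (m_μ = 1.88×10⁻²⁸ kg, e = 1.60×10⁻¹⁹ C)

Convert the energy: K = 20.4 eV = 3.26×10^-18 J.
v = √(2K/m) = √(2·3.26×10^-18/1.88×10^-28) = 1.86×10^5 m/s.
r = mv/(qB) = (1.88×10^-28)(1.86×10^5) / [(1×1.60×10^-19)(0.0350)] = 6.26×10^-3 m.

r ≈ 6.26 mm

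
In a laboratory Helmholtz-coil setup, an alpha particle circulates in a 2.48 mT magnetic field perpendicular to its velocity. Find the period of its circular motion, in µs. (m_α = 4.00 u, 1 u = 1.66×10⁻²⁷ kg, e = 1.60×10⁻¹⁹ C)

T ≈ 52.6 µs

The cyclotron period is independent of speed: T = 2πm/(qB).
T = 2π(6.64×10^-27) / [(2×1.60×10^-19)(2.48×10^-3)] = 5.26×10^-5 s.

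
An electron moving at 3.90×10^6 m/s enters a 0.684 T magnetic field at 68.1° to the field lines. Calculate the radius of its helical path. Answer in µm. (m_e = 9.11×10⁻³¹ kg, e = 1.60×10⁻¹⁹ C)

Only the perpendicular component v⊥ = v sin68.1° = 3.62×10^6 m/s is bent by the field.
r = m v⊥ /(qB) = (9.11×10^-31)(3.62×10^6) / [(1×1.60×10^-19)(0.684)] = 3.01×10^-5 m.

r ≈ 30.1 µm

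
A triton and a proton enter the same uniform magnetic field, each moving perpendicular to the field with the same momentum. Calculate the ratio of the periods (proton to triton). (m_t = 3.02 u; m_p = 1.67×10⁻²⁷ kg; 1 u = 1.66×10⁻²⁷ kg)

ratio ≈ 0.333

T = 2πm/(qB) is independent of speed, so T₂/T₁ = (m₂/q₂)/(m₁/q₁).
T_{proton}/T_{triton} = (1.67×10^-27/1e) / (5.01×10^-27/1e) = 0.333.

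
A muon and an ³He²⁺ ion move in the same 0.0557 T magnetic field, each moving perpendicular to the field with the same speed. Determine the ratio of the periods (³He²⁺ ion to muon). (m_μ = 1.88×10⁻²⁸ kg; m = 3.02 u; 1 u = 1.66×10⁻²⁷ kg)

ratio ≈ 13.3

T = 2πm/(qB) is independent of speed, so T₂/T₁ = (m₂/q₂)/(m₁/q₁).
T_{³He²⁺ ion}/T_{muon} = (5.01×10^-27/2e) / (1.88×10^-28/1e) = 13.3.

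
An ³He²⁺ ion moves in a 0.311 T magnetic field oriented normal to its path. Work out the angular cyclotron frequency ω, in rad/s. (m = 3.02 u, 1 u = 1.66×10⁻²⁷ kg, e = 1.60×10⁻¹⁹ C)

ω = qB/m = (2×1.60×10^-19)(0.311) / (5.01×10^-27) = 1.99×10^7 rad/s.

ω ≈ 1.99×10^7 rad/s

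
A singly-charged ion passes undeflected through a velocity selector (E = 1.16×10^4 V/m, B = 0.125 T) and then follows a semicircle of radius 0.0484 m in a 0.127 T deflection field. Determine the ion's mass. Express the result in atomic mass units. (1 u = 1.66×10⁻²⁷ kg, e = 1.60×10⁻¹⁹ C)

v = E/B₁ = 9.28×10^4 m/s.
From r = mv/(qB₂), m = qB₂r/v = (1×1.60×10^-19)(0.127)(0.0484) / (9.28×10^4) = 1.06×10^-26 kg.
In atomic mass units: m = 1.06×10^-26 / 1.66×10^-27 = 6.38 u.

m ≈ 6.38 u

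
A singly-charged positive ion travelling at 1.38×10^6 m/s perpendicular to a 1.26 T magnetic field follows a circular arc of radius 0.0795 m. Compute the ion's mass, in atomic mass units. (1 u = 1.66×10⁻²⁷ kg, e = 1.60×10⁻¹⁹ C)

m ≈ 7.00 u

qvB = mv²/r ⇒ m = qBr/v.
m = (1×1.60×10^-19)(1.26)(0.0795) / (1.38×10^6) = 1.16×10^-26 kg = 7.00 u.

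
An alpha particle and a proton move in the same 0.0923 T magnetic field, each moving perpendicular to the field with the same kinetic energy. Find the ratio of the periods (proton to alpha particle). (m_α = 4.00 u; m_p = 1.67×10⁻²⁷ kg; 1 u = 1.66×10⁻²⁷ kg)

ratio ≈ 0.503

T = 2πm/(qB) is independent of speed, so T₂/T₁ = (m₂/q₂)/(m₁/q₁).
T_{proton}/T_{alpha particle} = (1.67×10^-27/1e) / (6.64×10^-27/2e) = 0.503.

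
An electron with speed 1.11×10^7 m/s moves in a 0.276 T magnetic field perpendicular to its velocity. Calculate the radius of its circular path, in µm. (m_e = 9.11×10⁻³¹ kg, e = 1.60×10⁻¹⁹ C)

r ≈ 229 µm

The magnetic force provides the centripetal force: qvB = mv²/r, so r = mv/(qB).
r = (9.11×10^-31 kg)(1.11×10^7 m/s) / [(1×1.60×10^-19 C)(0.276 T)] = 2.29×10^-4 m.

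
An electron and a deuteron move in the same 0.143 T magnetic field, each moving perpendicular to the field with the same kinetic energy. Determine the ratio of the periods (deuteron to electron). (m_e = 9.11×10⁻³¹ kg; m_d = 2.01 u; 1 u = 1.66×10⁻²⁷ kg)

ratio ≈ 3660

T = 2πm/(qB) is independent of speed, so T₂/T₁ = (m₂/q₂)/(m₁/q₁).
T_{deuteron}/T_{electron} = (3.34×10^-27/1e) / (9.11×10^-31/1e) = 3660.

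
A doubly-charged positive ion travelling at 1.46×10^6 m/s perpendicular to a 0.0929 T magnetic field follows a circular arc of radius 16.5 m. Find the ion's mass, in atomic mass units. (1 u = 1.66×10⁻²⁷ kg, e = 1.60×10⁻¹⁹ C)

qvB = mv²/r ⇒ m = qBr/v.
m = (2×1.60×10^-19)(0.0929)(16.5) / (1.46×10^6) = 3.36×10^-25 kg = 202 u.

m ≈ 202 u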